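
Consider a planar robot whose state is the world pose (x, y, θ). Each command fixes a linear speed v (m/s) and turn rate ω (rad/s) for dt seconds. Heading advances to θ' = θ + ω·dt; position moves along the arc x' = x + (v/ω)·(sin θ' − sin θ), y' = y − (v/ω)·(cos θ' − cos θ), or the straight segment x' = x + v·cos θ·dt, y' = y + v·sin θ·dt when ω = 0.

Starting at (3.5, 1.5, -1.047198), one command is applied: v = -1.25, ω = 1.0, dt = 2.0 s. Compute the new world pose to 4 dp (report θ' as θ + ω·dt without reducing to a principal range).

θ' = -1.0472 + 1.0·2.0 = 0.9528
R = v/ω = -1.25/1.0 = -1.2500
x' = 3.5 + -1.2500·(sin 0.9528 − sin -1.0472) = 1.3987
y' = 1.5 − -1.2500·(cos 0.9528 − cos -1.0472) = 1.5993

(1.3987, 1.5993, 0.9528)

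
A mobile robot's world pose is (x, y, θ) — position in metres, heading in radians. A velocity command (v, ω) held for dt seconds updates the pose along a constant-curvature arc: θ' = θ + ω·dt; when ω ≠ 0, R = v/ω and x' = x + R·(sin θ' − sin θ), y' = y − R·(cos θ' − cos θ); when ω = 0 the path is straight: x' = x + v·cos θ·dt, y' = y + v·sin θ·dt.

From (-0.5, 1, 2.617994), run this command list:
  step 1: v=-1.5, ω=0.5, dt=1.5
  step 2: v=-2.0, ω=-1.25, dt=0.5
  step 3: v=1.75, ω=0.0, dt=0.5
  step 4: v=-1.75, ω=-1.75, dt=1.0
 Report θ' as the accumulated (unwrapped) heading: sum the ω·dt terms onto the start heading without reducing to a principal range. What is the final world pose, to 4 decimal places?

(2.2967, -0.5381, 0.9930)

step 1: θ'=3.3680 (R=-3.0000) → pose (1.6734, 0.6746, 3.3680)
step 2: θ'=2.7430 (R=1.6000) → pose (2.6536, 0.5900, 2.7430)
step 3: θ'=2.7430 (straight) → pose (1.8472, 0.9296, 2.7430)
step 4: θ'=0.9930 (R=1.0000) → pose (2.2967, -0.5381, 0.9930)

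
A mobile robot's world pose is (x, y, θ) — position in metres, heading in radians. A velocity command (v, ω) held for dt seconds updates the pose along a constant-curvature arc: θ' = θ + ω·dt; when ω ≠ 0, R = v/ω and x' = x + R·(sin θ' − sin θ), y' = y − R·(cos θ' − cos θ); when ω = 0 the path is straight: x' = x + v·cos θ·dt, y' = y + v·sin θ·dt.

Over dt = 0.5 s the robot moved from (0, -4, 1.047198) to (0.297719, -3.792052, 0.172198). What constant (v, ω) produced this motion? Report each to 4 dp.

Δθ = 0.172198 − 1.047198 = -0.875000
ω = Δθ/dt = -0.875000/0.5 = -1.7500
R = Δx/(sin θ' − sin θ) = -0.4286
v = R·ω = -0.4286·-1.7500 = 0.7500

v = 0.7500, ω = -1.7500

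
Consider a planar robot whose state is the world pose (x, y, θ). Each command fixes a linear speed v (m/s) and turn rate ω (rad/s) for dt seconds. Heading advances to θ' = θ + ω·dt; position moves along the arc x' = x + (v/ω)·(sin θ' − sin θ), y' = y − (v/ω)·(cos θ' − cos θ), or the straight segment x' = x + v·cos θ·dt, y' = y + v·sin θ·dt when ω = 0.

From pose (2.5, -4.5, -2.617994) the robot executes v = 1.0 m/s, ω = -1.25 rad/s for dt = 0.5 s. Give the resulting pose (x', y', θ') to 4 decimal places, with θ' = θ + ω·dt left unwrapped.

θ' = -2.6180 + -1.25·0.5 = -3.2430
R = v/ω = 1.0/-1.25 = -0.8000
x' = 2.5 + -0.8000·(sin -3.2430 − sin -2.6180) = 2.0190
y' = -4.5 − -0.8000·(cos -3.2430 − cos -2.6180) = -4.6031

(2.0190, -4.6031, -3.2430)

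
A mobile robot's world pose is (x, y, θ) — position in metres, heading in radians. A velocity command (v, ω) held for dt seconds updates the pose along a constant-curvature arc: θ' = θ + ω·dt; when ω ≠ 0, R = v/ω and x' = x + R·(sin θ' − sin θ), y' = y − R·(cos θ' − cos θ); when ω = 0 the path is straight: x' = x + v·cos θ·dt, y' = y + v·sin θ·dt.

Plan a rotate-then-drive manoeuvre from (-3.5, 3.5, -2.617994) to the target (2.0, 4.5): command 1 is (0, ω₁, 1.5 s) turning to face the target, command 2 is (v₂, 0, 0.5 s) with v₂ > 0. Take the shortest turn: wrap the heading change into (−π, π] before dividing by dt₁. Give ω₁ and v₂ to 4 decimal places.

ω₁ = 1.8652, v₂ = 11.1803

heading to target = atan2(4.5−3.5, 2−-3.5) = 0.1799
Δθ = wrap(0.1799 − -2.6180) = 2.7978; ω₁ = Δθ/dt₁ = 1.8652
distance = √((2−-3.5)² + (4.5−3.5)²) = 5.5902; v₂ = distance/dt₂ = 11.1803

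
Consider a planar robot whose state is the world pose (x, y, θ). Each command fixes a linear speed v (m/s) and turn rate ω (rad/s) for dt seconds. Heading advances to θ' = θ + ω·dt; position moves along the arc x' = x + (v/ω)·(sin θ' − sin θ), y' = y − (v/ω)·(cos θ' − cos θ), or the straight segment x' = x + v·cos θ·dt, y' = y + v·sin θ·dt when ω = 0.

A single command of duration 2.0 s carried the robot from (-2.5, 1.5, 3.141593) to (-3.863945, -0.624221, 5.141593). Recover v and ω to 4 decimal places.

v = 1.5000, ω = 1.0000

Δθ = 5.141593 − 3.141593 = 2.000000
ω = Δθ/dt = 2.000000/2.0 = 1.0000
R = −Δy/(cos θ' − cos θ) = 1.5000
v = R·ω = 1.5000·1.0000 = 1.5000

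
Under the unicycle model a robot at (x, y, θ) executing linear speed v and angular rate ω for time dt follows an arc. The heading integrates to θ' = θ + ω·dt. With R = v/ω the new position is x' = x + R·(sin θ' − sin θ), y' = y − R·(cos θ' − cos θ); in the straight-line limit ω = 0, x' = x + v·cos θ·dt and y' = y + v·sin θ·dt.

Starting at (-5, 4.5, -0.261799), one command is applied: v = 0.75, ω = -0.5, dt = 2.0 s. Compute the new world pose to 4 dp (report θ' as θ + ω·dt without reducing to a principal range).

(-3.9593, 3.5073, -1.2618)

θ' = -0.2618 + -0.5·2.0 = -1.2618
R = v/ω = 0.75/-0.5 = -1.5000
x' = -5 + -1.5000·(sin -1.2618 − sin -0.2618) = -3.9593
y' = 4.5 − -1.5000·(cos -1.2618 − cos -0.2618) = 3.5073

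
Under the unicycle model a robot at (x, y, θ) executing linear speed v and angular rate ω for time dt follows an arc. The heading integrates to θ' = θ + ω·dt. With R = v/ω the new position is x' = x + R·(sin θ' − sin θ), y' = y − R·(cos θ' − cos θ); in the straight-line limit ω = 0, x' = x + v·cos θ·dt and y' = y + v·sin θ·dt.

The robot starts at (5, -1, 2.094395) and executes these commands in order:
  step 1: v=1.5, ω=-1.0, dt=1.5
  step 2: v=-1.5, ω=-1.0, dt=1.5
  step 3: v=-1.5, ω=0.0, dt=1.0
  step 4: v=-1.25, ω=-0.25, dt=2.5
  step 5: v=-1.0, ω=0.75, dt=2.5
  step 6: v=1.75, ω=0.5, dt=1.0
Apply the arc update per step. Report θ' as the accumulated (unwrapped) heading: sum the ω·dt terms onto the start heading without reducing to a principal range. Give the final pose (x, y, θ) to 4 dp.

(1.1034, 7.5463, 0.8444)

step 1: θ'=0.5944 (R=-1.5000) → pose (5.4590, 0.9927, 0.5944)
step 2: θ'=-0.9056 (R=1.5000) → pose (3.4388, 1.3096, -0.9056)
step 3: θ'=-0.9056 (straight) → pose (2.5130, 2.4898, -0.9056)
step 4: θ'=-1.5306 (R=5.0000) → pose (1.4510, 5.3750, -1.5306)
step 5: θ'=0.3444 (R=-1.3333) → pose (-0.3314, 6.5765, 0.3444)
step 6: θ'=0.8444 (R=3.5000) → pose (1.1034, 7.5463, 0.8444)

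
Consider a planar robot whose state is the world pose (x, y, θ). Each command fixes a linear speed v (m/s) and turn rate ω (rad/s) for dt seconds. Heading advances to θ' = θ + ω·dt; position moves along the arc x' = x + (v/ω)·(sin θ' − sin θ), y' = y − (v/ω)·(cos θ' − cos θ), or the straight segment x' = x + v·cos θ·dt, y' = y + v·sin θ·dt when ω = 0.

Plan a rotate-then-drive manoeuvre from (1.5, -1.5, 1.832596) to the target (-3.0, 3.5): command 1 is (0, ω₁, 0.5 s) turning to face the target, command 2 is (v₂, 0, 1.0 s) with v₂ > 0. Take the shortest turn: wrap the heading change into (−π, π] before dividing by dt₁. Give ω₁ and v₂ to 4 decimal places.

ω₁ = 0.9420, v₂ = 6.7268

heading to target = atan2(3.5−-1.5, -3−1.5) = 2.3036
Δθ = wrap(2.3036 − 1.8326) = 0.4710; ω₁ = Δθ/dt₁ = 0.9420
distance = √((-3−1.5)² + (3.5−-1.5)²) = 6.7268; v₂ = distance/dt₂ = 6.7268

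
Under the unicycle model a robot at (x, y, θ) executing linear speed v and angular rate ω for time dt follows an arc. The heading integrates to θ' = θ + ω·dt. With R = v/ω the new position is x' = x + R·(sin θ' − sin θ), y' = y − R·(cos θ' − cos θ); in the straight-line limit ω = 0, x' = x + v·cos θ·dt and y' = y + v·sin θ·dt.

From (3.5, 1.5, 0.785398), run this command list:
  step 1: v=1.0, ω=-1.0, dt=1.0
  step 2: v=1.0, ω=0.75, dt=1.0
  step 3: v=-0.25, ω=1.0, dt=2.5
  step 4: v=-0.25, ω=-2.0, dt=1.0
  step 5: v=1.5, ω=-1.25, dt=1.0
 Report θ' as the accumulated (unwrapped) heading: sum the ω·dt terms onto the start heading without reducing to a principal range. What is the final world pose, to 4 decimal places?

(6.8672, 1.8345, -0.2146)

step 1: θ'=-0.2146 (R=-1.0000) → pose (4.4201, 1.7700, -0.2146)
step 2: θ'=0.5354 (R=1.3333) → pose (5.3843, 1.9259, 0.5354)
step 3: θ'=3.0354 (R=-0.2500) → pose (5.4853, 1.4623, 3.0354)
step 4: θ'=1.0354 (R=0.1250) → pose (5.5796, 1.2743, 1.0354)
step 5: θ'=-0.2146 (R=-1.2000) → pose (6.8672, 1.8345, -0.2146)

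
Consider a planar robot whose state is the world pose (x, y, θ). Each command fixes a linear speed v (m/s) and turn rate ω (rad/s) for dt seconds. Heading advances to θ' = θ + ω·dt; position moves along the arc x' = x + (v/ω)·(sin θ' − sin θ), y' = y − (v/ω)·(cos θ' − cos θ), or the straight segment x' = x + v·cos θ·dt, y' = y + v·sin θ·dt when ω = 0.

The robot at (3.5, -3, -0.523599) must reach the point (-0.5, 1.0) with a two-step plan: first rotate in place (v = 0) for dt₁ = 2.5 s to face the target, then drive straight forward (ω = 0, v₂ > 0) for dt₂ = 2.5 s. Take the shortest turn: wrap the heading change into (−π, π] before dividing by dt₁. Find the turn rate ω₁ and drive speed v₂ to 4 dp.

ω₁ = 1.1519, v₂ = 2.2627

heading to target = atan2(1−-3, -0.5−3.5) = 2.3562
Δθ = wrap(2.3562 − -0.5236) = 2.8798; ω₁ = Δθ/dt₁ = 1.1519
distance = √((-0.5−3.5)² + (1−-3)²) = 5.6569; v₂ = distance/dt₂ = 2.2627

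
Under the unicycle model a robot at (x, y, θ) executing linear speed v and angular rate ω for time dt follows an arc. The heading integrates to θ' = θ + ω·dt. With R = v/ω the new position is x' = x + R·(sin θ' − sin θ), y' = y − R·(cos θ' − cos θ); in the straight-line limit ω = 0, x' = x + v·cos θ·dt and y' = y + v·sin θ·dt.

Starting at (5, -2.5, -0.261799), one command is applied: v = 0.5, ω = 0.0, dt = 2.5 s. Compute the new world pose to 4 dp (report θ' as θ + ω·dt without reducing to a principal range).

θ' = -0.2618 + 0.0·2.5 = -0.2618
ω = 0 → straight: x' = 5 + 0.5·cos(-0.2618)·2.5 = 6.2074
y' = -2.5 + 0.5·sin(-0.2618)·2.5 = -2.8235

(6.2074, -2.8235, -0.2618)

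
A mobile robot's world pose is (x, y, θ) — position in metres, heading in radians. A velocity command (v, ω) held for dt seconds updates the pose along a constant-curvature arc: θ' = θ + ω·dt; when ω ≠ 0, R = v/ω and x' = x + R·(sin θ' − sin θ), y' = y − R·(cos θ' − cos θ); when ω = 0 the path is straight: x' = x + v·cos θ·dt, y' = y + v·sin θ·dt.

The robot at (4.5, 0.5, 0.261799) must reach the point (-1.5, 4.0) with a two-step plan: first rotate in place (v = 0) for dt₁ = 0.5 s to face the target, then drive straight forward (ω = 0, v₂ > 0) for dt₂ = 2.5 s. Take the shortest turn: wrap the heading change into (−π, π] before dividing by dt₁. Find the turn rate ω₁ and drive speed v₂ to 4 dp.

heading to target = atan2(4−0.5, -1.5−4.5) = 2.6135
Δθ = wrap(2.6135 − 0.2618) = 2.3517; ω₁ = Δθ/dt₁ = 4.7034
distance = √((-1.5−4.5)² + (4−0.5)²) = 6.9462; v₂ = distance/dt₂ = 2.7785

ω₁ = 4.7034, v₂ = 2.7785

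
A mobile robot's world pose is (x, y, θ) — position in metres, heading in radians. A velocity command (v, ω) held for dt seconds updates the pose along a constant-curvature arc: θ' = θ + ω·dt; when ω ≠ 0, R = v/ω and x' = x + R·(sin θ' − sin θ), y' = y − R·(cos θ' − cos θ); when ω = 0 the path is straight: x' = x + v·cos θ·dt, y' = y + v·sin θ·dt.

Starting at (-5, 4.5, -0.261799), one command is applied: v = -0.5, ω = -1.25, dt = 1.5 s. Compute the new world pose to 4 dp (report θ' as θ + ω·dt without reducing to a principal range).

θ' = -0.2618 + -1.25·1.5 = -2.1368
R = v/ω = -0.5/-1.25 = 0.4000
x' = -5 + 0.4000·(sin -2.1368 − sin -0.2618) = -5.2341
y' = 4.5 − 0.4000·(cos -2.1368 − cos -0.2618) = 5.1009

(-5.2341, 5.1009, -2.1368)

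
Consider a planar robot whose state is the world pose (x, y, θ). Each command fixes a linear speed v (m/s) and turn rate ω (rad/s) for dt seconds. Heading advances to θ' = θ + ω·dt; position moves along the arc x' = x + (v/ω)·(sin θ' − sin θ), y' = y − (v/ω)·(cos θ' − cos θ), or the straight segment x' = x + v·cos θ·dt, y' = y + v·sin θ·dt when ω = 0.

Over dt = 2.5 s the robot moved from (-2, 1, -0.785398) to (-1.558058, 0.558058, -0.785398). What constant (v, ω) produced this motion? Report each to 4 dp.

v = 0.2500, ω = 0.0000

Δθ = -0.785398 − -0.785398 = 0.000000
ω = Δθ/dt = 0.000000/2.5 = 0.0000
ω = 0 → v = (Δx·cos θ + Δy·sin θ)/dt = 0.2500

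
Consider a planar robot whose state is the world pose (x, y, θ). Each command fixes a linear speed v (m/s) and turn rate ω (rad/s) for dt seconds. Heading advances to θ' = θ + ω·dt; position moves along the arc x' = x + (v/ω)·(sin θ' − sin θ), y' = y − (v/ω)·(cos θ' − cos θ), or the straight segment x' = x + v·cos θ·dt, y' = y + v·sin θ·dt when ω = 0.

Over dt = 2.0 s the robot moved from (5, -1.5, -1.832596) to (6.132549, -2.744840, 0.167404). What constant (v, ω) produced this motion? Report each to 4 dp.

v = 1.0000, ω = 1.0000

Δθ = 0.167404 − -1.832596 = 2.000000
ω = Δθ/dt = 2.000000/2.0 = 1.0000
R = −Δy/(cos θ' − cos θ) = 1.0000
v = R·ω = 1.0000·1.0000 = 1.0000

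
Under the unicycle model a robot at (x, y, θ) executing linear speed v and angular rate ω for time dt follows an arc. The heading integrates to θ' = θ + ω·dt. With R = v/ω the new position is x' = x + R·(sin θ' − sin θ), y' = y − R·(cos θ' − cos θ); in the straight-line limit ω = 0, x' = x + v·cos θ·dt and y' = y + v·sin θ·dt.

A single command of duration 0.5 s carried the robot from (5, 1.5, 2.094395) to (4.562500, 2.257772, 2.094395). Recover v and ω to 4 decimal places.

Δθ = 2.094395 − 2.094395 = 0.000000
ω = Δθ/dt = 0.000000/0.5 = 0.0000
ω = 0 → v = (Δx·cos θ + Δy·sin θ)/dt = 1.7500

v = 1.7500, ω = 0.0000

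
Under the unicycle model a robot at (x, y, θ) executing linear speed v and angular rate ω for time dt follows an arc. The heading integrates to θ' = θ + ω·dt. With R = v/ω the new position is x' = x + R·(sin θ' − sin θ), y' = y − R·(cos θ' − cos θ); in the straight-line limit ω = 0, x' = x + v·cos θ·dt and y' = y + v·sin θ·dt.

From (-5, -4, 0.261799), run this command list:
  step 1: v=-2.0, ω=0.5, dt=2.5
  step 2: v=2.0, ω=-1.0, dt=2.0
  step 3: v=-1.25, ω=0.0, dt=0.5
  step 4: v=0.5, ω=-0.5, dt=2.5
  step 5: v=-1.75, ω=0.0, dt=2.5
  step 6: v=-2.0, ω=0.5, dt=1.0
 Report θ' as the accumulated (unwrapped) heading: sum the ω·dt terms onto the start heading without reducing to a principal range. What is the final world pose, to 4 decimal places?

(-4.4925, -0.4498, -1.2382)

step 1: θ'=1.5118 (R=-4.0000) → pose (-7.9578, -7.6279, 1.5118)
step 2: θ'=-0.4882 (R=-2.0000) → pose (-5.0232, -5.9794, -0.4882)
step 3: θ'=-0.4882 (straight) → pose (-5.5752, -5.6863, -0.4882)
step 4: θ'=-1.7382 (R=-1.0000) → pose (-5.0582, -6.7361, -1.7382)
step 5: θ'=-1.7382 (straight) → pose (-4.3292, -2.4222, -1.7382)
step 6: θ'=-1.2382 (R=-4.0000) → pose (-4.4925, -0.4498, -1.2382)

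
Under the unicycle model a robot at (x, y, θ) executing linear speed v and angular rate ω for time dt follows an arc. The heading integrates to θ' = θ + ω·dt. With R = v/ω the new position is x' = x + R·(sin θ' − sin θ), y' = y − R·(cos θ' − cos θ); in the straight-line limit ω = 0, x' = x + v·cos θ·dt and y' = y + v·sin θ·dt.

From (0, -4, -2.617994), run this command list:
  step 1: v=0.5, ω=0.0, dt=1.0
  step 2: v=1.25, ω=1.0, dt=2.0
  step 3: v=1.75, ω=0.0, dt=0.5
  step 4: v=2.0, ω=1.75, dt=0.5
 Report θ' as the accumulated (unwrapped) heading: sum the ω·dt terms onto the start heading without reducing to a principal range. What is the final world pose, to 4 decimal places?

step 1: θ'=-2.6180 (straight) → pose (-0.4330, -4.2500, -2.6180)
step 2: θ'=-0.6180 (R=1.2500) → pose (-0.5323, -6.3513, -0.6180)
step 3: θ'=-0.6180 (straight) → pose (0.1809, -6.8583, -0.6180)
step 4: θ'=0.2570 (R=1.1429) → pose (1.1336, -7.0322, 0.2570)

(1.1336, -7.0322, 0.2570)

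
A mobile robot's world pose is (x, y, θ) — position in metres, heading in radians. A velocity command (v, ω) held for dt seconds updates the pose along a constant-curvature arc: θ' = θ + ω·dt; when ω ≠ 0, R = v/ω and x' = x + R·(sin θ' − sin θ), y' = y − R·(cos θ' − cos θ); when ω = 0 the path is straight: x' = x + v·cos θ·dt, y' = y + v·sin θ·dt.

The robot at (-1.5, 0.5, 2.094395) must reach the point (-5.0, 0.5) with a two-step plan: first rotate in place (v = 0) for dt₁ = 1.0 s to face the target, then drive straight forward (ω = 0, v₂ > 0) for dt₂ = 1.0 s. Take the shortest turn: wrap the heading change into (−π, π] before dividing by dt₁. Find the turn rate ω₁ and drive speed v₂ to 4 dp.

heading to target = atan2(0.5−0.5, -5−-1.5) = 3.1416
Δθ = wrap(3.1416 − 2.0944) = 1.0472; ω₁ = Δθ/dt₁ = 1.0472
distance = √((-5−-1.5)² + (0.5−0.5)²) = 3.5000; v₂ = distance/dt₂ = 3.5000

ω₁ = 1.0472, v₂ = 3.5000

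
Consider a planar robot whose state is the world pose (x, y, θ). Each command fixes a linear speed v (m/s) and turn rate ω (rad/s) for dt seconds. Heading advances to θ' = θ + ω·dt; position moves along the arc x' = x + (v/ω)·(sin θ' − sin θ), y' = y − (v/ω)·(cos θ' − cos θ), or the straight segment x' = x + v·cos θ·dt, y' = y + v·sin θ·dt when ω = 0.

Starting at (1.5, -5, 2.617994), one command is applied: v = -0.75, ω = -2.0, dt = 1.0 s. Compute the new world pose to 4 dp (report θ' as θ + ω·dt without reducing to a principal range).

(1.5298, -5.6304, 0.6180)

θ' = 2.6180 + -2.0·1.0 = 0.6180
R = v/ω = -0.75/-2.0 = 0.3750
x' = 1.5 + 0.3750·(sin 0.6180 − sin 2.6180) = 1.5298
y' = -5 − 0.3750·(cos 0.6180 − cos 2.6180) = -5.6304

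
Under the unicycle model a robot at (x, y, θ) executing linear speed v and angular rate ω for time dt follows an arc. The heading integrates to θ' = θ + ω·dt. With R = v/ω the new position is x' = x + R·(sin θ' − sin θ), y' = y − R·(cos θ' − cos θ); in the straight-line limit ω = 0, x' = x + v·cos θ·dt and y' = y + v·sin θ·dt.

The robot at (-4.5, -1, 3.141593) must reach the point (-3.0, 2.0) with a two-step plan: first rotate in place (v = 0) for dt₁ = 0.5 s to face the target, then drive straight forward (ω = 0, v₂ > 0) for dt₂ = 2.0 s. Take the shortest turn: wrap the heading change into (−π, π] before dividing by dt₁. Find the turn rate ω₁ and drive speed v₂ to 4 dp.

ω₁ = -4.0689, v₂ = 1.6771

heading to target = atan2(2−-1, -3−-4.5) = 1.1071
Δθ = wrap(1.1071 − 3.1416) = -2.0344; ω₁ = Δθ/dt₁ = -4.0689
distance = √((-3−-4.5)² + (2−-1)²) = 3.3541; v₂ = distance/dt₂ = 1.6771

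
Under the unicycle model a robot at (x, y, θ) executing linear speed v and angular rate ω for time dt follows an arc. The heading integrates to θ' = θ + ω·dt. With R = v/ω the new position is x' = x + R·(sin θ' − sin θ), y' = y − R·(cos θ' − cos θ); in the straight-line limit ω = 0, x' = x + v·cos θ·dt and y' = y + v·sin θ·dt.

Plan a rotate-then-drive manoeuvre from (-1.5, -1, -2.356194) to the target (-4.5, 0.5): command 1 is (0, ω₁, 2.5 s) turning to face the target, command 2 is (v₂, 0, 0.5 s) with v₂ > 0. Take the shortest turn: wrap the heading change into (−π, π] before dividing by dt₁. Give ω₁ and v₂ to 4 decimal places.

heading to target = atan2(0.5−-1, -4.5−-1.5) = 2.6779
Δθ = wrap(2.6779 − -2.3562) = -1.2490; ω₁ = Δθ/dt₁ = -0.4996
distance = √((-4.5−-1.5)² + (0.5−-1)²) = 3.3541; v₂ = distance/dt₂ = 6.7082

ω₁ = -0.4996, v₂ = 6.7082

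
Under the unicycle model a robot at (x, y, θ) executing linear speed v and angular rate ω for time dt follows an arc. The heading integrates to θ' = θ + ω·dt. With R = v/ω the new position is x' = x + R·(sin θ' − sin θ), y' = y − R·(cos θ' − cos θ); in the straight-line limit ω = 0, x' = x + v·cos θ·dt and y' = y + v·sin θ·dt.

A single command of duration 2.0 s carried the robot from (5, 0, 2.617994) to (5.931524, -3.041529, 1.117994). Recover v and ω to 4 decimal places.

v = -1.7500, ω = -0.7500

Δθ = 1.117994 − 2.617994 = -1.500000
ω = Δθ/dt = -1.500000/2.0 = -0.7500
R = −Δy/(cos θ' − cos θ) = 2.3333
v = R·ω = 2.3333·-0.7500 = -1.7500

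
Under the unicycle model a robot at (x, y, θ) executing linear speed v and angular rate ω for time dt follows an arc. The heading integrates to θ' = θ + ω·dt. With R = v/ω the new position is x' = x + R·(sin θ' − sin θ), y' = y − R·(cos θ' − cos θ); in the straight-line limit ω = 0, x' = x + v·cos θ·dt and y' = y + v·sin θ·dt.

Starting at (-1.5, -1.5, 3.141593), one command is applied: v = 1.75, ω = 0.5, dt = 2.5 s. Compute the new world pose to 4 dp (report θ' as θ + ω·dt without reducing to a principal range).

(-4.8214, -3.8964, 4.3916)

θ' = 3.1416 + 0.5·2.5 = 4.3916
R = v/ω = 1.75/0.5 = 3.5000
x' = -1.5 + 3.5000·(sin 4.3916 − sin 3.1416) = -4.8214
y' = -1.5 − 3.5000·(cos 4.3916 − cos 3.1416) = -3.8964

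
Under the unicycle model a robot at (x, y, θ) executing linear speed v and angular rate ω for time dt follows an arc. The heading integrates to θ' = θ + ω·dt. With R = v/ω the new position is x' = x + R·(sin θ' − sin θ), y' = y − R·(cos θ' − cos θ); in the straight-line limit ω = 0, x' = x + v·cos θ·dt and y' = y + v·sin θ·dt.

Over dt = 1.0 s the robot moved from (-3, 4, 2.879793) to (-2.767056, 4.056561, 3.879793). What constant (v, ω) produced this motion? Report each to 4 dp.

Δθ = 3.879793 − 2.879793 = 1.000000
ω = Δθ/dt = 1.000000/1.0 = 1.0000
R = Δx/(sin θ' − sin θ) = -0.2500
v = R·ω = -0.2500·1.0000 = -0.2500

v = -0.2500, ω = 1.0000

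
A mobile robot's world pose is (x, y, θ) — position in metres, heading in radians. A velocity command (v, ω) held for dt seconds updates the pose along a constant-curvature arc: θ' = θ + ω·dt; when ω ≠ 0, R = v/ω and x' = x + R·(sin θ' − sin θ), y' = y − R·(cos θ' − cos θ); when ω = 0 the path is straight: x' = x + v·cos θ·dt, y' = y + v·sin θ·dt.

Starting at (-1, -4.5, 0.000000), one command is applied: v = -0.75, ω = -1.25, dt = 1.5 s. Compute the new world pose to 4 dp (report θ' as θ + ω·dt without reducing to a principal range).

θ' = 0.0000 + -1.25·1.5 = -1.8750
R = v/ω = -0.75/-1.25 = 0.6000
x' = -1 + 0.6000·(sin -1.8750 − sin 0.0000) = -1.5725
y' = -4.5 − 0.6000·(cos -1.8750 − cos 0.0000) = -3.7203

(-1.5725, -3.7203, -1.8750)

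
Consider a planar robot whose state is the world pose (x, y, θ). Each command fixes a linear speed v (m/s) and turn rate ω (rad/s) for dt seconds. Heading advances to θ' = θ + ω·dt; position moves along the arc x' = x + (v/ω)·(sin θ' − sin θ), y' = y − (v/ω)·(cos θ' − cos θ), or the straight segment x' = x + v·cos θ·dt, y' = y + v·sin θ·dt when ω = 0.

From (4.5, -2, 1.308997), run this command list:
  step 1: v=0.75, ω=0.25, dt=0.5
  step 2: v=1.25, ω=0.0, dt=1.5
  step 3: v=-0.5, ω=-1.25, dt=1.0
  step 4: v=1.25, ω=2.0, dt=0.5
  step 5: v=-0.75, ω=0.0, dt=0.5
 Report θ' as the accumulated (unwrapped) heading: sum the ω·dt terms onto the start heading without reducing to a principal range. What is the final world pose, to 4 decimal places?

step 1: θ'=1.4340 (R=3.0000) → pose (4.5742, -1.6327, 1.4340)
step 2: θ'=1.4340 (straight) → pose (4.8299, 0.2248, 1.4340)
step 3: θ'=0.1840 (R=0.4000) → pose (4.5068, -0.1139, 0.1840)
step 4: θ'=1.1840 (R=0.6250) → pose (4.9713, 0.2648, 1.1840)
step 5: θ'=1.1840 (straight) → pose (4.8298, -0.0825, 1.1840)

(4.8298, -0.0825, 1.1840)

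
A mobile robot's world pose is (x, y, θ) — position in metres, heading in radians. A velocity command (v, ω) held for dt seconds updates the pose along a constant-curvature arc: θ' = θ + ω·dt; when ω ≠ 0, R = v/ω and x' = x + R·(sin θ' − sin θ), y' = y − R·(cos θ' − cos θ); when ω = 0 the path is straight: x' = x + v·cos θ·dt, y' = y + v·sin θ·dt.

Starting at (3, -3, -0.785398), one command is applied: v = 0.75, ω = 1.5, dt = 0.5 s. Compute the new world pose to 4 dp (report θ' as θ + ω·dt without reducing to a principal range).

θ' = -0.7854 + 1.5·0.5 = -0.0354
R = v/ω = 0.75/1.5 = 0.5000
x' = 3 + 0.5000·(sin -0.0354 − sin -0.7854) = 3.3359
y' = -3 − 0.5000·(cos -0.0354 − cos -0.7854) = -3.1461

(3.3359, -3.1461, -0.0354)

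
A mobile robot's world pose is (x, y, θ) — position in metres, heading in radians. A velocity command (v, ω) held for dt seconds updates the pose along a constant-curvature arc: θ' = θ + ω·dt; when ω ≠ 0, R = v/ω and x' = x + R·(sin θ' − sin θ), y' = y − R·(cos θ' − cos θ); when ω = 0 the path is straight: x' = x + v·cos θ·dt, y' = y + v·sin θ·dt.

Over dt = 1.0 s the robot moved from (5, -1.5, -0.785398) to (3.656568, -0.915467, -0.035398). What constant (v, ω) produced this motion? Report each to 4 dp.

Δθ = -0.035398 − -0.785398 = 0.750000
ω = Δθ/dt = 0.750000/1.0 = 0.7500
R = Δx/(sin θ' − sin θ) = -2.0000
v = R·ω = -2.0000·0.7500 = -1.5000

v = -1.5000, ω = 0.7500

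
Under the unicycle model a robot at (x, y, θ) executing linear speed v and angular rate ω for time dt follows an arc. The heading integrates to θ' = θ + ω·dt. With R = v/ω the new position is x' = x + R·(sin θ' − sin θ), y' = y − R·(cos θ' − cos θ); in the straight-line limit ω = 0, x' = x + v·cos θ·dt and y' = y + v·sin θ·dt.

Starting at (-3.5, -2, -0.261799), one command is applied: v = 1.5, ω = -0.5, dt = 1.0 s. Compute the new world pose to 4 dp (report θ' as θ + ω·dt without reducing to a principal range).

(-2.2058, -2.7270, -0.7618)

θ' = -0.2618 + -0.5·1.0 = -0.7618
R = v/ω = 1.5/-0.5 = -3.0000
x' = -3.5 + -3.0000·(sin -0.7618 − sin -0.2618) = -2.2058
y' = -2 − -3.0000·(cos -0.7618 − cos -0.2618) = -2.7270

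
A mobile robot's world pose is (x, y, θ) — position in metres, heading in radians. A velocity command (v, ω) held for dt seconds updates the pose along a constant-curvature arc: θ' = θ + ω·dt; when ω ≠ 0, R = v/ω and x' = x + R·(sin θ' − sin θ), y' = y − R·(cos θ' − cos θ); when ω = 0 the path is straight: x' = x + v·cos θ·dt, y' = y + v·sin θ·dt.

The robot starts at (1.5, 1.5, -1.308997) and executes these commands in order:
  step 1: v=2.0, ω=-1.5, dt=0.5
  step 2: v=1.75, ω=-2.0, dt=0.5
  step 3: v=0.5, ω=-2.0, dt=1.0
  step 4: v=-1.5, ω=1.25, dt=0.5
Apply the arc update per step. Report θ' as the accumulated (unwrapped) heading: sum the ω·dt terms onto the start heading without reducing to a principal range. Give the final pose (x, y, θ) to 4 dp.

step 1: θ'=-2.0590 (R=-1.3333) → pose (1.3897, 0.5295, -2.0590)
step 2: θ'=-3.0590 (R=-0.8750) → pose (0.6891, 0.0679, -3.0590)
step 3: θ'=-5.0590 (R=-0.2500) → pose (0.4333, 0.4020, -5.0590)
step 4: θ'=-4.4340 (R=-1.2000) → pose (0.4082, -0.3354, -4.4340)

(0.4082, -0.3354, -4.4340)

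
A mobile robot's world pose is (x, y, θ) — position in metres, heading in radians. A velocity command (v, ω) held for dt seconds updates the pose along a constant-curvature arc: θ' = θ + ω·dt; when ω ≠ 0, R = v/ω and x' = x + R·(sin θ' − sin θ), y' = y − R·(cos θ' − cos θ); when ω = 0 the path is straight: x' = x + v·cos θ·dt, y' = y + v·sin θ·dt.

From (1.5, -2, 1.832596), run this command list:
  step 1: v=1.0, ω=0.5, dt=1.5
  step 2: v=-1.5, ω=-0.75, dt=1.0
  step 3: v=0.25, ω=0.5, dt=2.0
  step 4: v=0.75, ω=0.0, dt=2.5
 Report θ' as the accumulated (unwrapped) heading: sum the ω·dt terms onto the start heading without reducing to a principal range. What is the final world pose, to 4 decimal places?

(-0.6171, -1.0829, 2.8326)

step 1: θ'=2.5826 (R=2.0000) → pose (0.6288, -0.8221, 2.5826)
step 2: θ'=1.8326 (R=2.0000) → pose (1.5000, -2.0000, 1.8326)
step 3: θ'=2.8326 (R=0.5000) → pose (1.1691, -1.6531, 2.8326)
step 4: θ'=2.8326 (straight) → pose (-0.6171, -1.0829, 2.8326)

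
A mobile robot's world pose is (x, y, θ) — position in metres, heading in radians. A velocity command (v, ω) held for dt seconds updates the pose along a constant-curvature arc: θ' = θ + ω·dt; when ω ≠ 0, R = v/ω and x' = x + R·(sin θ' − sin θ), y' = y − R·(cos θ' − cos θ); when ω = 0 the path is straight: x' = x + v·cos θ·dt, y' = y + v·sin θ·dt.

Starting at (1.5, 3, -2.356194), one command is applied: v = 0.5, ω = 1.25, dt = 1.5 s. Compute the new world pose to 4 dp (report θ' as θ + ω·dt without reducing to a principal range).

(1.5977, 2.3626, -0.4812)

θ' = -2.3562 + 1.25·1.5 = -0.4812
R = v/ω = 0.5/1.25 = 0.4000
x' = 1.5 + 0.4000·(sin -0.4812 − sin -2.3562) = 1.5977
y' = 3 − 0.4000·(cos -0.4812 − cos -2.3562) = 2.3626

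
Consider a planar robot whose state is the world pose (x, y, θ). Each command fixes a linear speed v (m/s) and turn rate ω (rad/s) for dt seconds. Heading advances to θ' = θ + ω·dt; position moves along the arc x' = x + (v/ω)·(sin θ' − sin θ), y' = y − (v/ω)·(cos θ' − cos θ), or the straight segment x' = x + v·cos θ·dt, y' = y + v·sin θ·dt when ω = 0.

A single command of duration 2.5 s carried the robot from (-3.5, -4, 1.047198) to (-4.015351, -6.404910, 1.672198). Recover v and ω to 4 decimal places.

v = -1.0000, ω = 0.2500

Δθ = 1.672198 − 1.047198 = 0.625000
ω = Δθ/dt = 0.625000/2.5 = 0.2500
R = −Δy/(cos θ' − cos θ) = -4.0000
v = R·ω = -4.0000·0.2500 = -1.0000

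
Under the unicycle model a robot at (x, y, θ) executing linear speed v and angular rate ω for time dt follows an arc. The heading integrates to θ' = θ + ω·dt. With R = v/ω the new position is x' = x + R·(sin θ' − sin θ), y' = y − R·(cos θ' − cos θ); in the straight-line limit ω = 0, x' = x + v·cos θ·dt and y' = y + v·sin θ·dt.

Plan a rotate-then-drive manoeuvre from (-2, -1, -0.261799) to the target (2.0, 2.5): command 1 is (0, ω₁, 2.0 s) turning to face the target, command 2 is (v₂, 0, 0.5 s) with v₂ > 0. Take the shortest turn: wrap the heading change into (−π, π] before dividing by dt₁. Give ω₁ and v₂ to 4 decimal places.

ω₁ = 0.4903, v₂ = 10.6301

heading to target = atan2(2.5−-1, 2−-2) = 0.7188
Δθ = wrap(0.7188 − -0.2618) = 0.9806; ω₁ = Δθ/dt₁ = 0.4903
distance = √((2−-2)² + (2.5−-1)²) = 5.3151; v₂ = distance/dt₂ = 10.6301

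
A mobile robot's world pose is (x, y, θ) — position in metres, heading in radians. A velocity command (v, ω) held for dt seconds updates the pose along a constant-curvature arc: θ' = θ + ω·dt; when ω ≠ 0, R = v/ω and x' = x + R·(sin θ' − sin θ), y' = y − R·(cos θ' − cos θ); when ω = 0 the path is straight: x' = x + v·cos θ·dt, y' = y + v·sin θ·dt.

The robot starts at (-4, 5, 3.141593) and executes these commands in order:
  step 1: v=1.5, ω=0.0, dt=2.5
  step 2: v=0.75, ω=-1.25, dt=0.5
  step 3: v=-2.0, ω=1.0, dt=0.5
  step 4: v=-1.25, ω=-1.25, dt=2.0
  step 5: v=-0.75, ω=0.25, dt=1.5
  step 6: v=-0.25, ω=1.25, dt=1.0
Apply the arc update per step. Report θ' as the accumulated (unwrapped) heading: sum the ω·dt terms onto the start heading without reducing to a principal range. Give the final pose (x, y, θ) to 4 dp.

(-7.6761, 1.9316, 2.1416)

step 1: θ'=3.1416 (straight) → pose (-7.7500, 5.0000, 3.1416)
step 2: θ'=2.5166 (R=-0.6000) → pose (-8.1011, 5.1134, 2.5166)
step 3: θ'=3.0166 (R=-2.0000) → pose (-7.1802, 4.7510, 3.0166)
step 4: θ'=0.5166 (R=1.0000) → pose (-6.8110, 2.8892, 0.5166)
step 5: θ'=0.8916 (R=-3.0000) → pose (-7.6634, 2.1652, 0.8916)
step 6: θ'=2.1416 (R=-0.2000) → pose (-7.6761, 1.9316, 2.1416)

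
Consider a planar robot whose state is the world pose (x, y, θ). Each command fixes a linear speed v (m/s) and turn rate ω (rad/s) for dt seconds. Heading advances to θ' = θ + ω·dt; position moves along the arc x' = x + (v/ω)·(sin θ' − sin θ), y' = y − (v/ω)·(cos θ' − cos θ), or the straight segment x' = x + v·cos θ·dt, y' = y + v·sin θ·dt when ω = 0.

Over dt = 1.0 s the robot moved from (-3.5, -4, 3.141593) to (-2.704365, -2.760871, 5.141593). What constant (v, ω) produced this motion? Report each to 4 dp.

Δθ = 5.141593 − 3.141593 = 2.000000
ω = Δθ/dt = 2.000000/1.0 = 2.0000
R = −Δy/(cos θ' − cos θ) = -0.8750
v = R·ω = -0.8750·2.0000 = -1.7500

v = -1.7500, ω = 2.0000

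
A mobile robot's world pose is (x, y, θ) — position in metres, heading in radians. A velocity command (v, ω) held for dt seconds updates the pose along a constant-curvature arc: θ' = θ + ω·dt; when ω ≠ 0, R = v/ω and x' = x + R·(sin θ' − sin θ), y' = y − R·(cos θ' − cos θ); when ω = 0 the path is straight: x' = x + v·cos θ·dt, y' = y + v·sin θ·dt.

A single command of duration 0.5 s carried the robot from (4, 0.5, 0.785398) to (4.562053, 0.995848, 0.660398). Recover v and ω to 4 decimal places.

v = 1.5000, ω = -0.2500

Δθ = 0.660398 − 0.785398 = -0.125000
ω = Δθ/dt = -0.125000/0.5 = -0.2500
R = Δx/(sin θ' − sin θ) = -6.0000
v = R·ω = -6.0000·-0.2500 = 1.5000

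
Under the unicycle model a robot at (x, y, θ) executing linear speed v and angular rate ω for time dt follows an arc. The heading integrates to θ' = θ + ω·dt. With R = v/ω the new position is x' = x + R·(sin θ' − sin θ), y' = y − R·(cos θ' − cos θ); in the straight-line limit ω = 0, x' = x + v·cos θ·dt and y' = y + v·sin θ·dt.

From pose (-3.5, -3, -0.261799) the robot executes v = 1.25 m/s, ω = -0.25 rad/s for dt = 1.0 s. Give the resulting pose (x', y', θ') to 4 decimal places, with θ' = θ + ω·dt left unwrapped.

(-2.3454, -3.4703, -0.5118)

θ' = -0.2618 + -0.25·1.0 = -0.5118
R = v/ω = 1.25/-0.25 = -5.0000
x' = -3.5 + -5.0000·(sin -0.5118 − sin -0.2618) = -2.3454
y' = -3 − -5.0000·(cos -0.5118 − cos -0.2618) = -3.4703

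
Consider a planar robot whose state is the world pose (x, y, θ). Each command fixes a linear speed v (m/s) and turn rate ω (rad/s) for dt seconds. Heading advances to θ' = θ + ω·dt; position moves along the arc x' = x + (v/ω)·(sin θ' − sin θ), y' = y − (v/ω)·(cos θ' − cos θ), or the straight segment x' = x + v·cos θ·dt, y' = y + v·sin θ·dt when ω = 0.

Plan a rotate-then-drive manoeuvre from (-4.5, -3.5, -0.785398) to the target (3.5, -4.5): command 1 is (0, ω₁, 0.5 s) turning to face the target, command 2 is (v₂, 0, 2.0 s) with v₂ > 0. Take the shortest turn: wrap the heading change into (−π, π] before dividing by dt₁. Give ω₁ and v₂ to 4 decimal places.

heading to target = atan2(-4.5−-3.5, 3.5−-4.5) = -0.1244
Δθ = wrap(-0.1244 − -0.7854) = 0.6610; ω₁ = Δθ/dt₁ = 1.3221
distance = √((3.5−-4.5)² + (-4.5−-3.5)²) = 8.0623; v₂ = distance/dt₂ = 4.0311

ω₁ = 1.3221, v₂ = 4.0311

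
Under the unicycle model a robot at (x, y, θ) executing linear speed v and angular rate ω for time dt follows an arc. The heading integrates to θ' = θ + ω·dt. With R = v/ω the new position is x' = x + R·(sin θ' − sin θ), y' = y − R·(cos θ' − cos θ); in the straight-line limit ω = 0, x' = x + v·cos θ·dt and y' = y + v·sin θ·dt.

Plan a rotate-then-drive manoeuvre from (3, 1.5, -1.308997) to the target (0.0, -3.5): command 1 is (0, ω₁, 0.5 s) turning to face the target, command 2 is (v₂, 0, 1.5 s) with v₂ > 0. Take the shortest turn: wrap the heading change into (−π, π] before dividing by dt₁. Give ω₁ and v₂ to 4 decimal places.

heading to target = atan2(-3.5−1.5, 0−3) = -2.1112
Δθ = wrap(-2.1112 − -1.3090) = -0.8022; ω₁ = Δθ/dt₁ = -1.6044
distance = √((0−3)² + (-3.5−1.5)²) = 5.8310; v₂ = distance/dt₂ = 3.8873

ω₁ = -1.6044, v₂ = 3.8873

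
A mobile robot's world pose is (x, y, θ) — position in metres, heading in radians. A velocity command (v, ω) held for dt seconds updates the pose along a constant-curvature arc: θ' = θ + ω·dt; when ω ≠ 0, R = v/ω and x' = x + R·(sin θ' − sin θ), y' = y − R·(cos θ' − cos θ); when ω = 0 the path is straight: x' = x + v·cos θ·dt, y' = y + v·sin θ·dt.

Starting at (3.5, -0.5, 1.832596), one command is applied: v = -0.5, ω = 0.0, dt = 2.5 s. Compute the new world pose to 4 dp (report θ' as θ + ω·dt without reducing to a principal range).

(3.8235, -1.7074, 1.8326)

θ' = 1.8326 + 0.0·2.5 = 1.8326
ω = 0 → straight: x' = 3.5 + -0.5·cos(1.8326)·2.5 = 3.8235
y' = -0.5 + -0.5·sin(1.8326)·2.5 = -1.7074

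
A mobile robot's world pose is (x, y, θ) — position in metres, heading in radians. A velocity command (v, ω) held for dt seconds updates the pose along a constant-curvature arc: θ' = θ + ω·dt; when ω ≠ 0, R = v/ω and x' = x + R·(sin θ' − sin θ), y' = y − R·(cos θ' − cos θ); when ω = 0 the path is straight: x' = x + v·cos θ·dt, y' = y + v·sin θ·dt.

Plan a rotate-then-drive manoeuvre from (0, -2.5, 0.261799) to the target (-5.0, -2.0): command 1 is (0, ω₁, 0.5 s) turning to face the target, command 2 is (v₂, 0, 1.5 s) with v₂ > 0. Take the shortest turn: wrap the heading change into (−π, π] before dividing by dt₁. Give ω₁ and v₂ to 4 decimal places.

heading to target = atan2(-2−-2.5, -5−0) = 3.0419
Δθ = wrap(3.0419 − 0.2618) = 2.7801; ω₁ = Δθ/dt₁ = 5.5603
distance = √((-5−0)² + (-2−-2.5)²) = 5.0249; v₂ = distance/dt₂ = 3.3500

ω₁ = 5.5603, v₂ = 3.3500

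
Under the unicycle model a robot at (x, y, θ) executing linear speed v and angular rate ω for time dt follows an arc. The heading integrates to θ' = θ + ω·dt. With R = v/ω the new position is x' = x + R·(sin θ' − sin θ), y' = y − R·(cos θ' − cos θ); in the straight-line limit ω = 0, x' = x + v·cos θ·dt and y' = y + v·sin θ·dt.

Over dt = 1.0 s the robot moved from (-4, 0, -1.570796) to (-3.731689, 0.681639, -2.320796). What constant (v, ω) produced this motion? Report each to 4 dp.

Δθ = -2.320796 − -1.570796 = -0.750000
ω = Δθ/dt = -0.750000/1.0 = -0.7500
R = −Δy/(cos θ' − cos θ) = 1.0000
v = R·ω = 1.0000·-0.7500 = -0.7500

v = -0.7500, ω = -0.7500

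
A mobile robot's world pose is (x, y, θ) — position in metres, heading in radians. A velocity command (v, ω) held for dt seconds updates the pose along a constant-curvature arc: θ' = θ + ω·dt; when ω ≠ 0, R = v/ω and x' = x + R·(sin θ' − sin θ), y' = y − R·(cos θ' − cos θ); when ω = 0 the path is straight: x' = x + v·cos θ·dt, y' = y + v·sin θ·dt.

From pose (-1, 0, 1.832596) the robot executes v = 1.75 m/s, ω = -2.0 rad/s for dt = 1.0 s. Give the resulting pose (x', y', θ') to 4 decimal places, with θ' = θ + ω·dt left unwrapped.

θ' = 1.8326 + -2.0·1.0 = -0.1674
R = v/ω = 1.75/-2.0 = -0.8750
x' = -1 + -0.8750·(sin -0.1674 − sin 1.8326) = -0.0090
y' = 0 − -0.8750·(cos -0.1674 − cos 1.8326) = 1.0892

(-0.0090, 1.0892, -0.1674)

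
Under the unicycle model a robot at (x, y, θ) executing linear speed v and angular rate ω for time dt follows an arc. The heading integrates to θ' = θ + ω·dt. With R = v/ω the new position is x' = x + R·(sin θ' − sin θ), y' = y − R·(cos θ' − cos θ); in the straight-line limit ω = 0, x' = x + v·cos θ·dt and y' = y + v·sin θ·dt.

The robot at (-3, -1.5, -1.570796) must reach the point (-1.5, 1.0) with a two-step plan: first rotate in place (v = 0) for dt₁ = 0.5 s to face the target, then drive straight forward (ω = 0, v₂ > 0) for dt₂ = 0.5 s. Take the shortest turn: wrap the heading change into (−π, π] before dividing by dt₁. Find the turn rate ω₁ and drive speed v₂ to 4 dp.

ω₁ = 5.2023, v₂ = 5.8310

heading to target = atan2(1−-1.5, -1.5−-3) = 1.0304
Δθ = wrap(1.0304 − -1.5708) = 2.6012; ω₁ = Δθ/dt₁ = 5.2023
distance = √((-1.5−-3)² + (1−-1.5)²) = 2.9155; v₂ = distance/dt₂ = 5.8310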